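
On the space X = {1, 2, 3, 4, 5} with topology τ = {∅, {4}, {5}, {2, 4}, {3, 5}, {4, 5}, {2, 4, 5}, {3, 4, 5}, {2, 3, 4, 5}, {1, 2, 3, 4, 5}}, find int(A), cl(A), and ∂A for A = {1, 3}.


int(A) = ∅, cl(A) = {1, 3}, ∂A = {1, 3}.

Closed sets in (X, τ) are complements of opens:
  closed(X, τ) = {∅, {1}, {1, 2}, {1, 3}, {1, 2, 3}, {1, 2, 4}, {1, 3, 5}, {1, 2, 3, 4}, {1, 2, 3, 5}, {1, 2, 3, 4, 5}}.
int(A) = ⋃ {U ∈ τ : U ⊆ A}. Opens contained in A: ∅.
Taking the union of these: int(A) = ∅.
cl(A) = ⋂ {C closed : A ⊆ C}. Closed sets containing A: {1, 3}, {1, 2, 3}, {1, 3, 5}, {1, 2, 3, 4}, {1, 2, 3, 5}, {1, 2, 3, 4, 5}.
Intersecting these: cl(A) = {1, 3}.
∂A = cl(A) ∖ int(A) = {1, 3} ∖ ∅ = {1, 3}.


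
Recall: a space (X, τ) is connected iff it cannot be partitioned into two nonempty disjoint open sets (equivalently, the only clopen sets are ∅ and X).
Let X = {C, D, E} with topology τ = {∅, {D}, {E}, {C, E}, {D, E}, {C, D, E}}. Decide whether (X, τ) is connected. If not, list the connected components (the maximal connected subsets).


(X, τ) is disconnected; components = [{D}, {C, E}].

Find clopen sets (U ∈ τ with X ∖ U ∈ τ):
  U = ∅, X ∖ U = {C, D, E} — both open, so U is clopen.
  U = {D}, X ∖ U = {C, E} — both open, so U is clopen.
  U = {C, E}, X ∖ U = {D} — both open, so U is clopen.
  U = {C, D, E}, X ∖ U = ∅ — both open, so U is clopen.
Nontrivial clopen(s) exist: e.g. {D}. So (X, τ) is disconnected.
Compute connected components by grouping points that agree on all clopens:
  component: {D}
  component: {C, E}


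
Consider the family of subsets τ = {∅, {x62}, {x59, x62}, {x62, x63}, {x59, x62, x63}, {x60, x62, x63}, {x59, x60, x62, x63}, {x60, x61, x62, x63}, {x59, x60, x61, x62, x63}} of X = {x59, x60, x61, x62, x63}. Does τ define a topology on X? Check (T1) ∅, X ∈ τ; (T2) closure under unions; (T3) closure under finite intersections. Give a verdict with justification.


τ IS a topology on X.

Axiom (T1): ∅ ∈ τ? Yes; X ∈ τ? Yes.
Axiom (T2/T3): check pairwise unions and intersections of members of τ.
All pairwise intersections and unions checked — each lies in τ. Therefore τ satisfies (T1), (T2), (T3): it IS a topology on X.


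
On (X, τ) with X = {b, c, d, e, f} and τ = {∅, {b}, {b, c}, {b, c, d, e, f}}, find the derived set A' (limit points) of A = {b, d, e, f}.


A' = {c, d, e, f}

For each x ∈ X, list the open sets U ∈ τ with x ∈ U, then check whether U ∩ (A ∖ {x}) ≠ ∅ for every such U.
  x = b: open {b} ∋ x has {b} ∩ (A ∖ {b}) = ∅, so x is NOT a limit point.
  x = c: opens ∋ x are {b, c}, {b, c, d, e, f}; each meets A ∖ {c}, so x IS a limit point.
  x = d: opens ∋ x are {b, c, d, e, f}; each meets A ∖ {d}, so x IS a limit point.
  x = e: opens ∋ x are {b, c, d, e, f}; each meets A ∖ {e}, so x IS a limit point.
  x = f: opens ∋ x are {b, c, d, e, f}; each meets A ∖ {f}, so x IS a limit point.
Collecting: A' = {c, d, e, f}.


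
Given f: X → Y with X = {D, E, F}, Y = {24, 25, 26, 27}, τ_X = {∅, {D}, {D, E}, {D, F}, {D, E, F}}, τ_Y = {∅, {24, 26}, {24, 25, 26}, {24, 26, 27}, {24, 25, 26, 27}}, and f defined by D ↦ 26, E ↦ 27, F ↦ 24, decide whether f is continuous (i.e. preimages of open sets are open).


f IS continuous.

Compute f^{-1}(U) for each U ∈ τ_Y:
  U = ∅: f^{-1}(U) = ∅ ∈ τ_X ✓.
  U = {24, 26}: f^{-1}(U) = {D, F} ∈ τ_X ✓.
  U = {24, 25, 26}: f^{-1}(U) = {D, F} ∈ τ_X ✓.
  U = {24, 26, 27}: f^{-1}(U) = {D, E, F} ∈ τ_X ✓.
  U = {24, 25, 26, 27}: f^{-1}(U) = {D, E, F} ∈ τ_X ✓.
Every preimage lies in τ_X, so f IS continuous.


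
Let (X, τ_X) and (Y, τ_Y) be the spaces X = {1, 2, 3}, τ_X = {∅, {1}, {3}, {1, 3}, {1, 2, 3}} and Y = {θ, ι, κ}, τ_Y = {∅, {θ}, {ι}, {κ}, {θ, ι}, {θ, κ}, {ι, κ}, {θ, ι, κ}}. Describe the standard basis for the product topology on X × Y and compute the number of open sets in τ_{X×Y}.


Basis B = {∅ × ∅, {1} × {θ}, {1} × {ι}, {1} × {κ}, {3} × {θ}, {3} × {ι}, {3} × {κ}, {1} × {θ, ι}, {1} × {θ, κ}, {1, 3} × {θ}, {1} × {ι, κ}, {1, 3} × {ι}, {1, 3} × {κ}, {3} × {θ, ι}, {3} × {θ, κ}, {3} × {ι, κ}, {1} × {θ, ι, κ}, {1, 2, 3} × {θ}, {1, 2, 3} × {ι}, {1, 2, 3} × {κ}, {3} × {θ, ι, κ}, {1, 3} × {θ, ι}, {1, 3} × {θ, κ}, {1, 3} × {ι, κ}, {1, 3} × {θ, ι, κ}, {1, 2, 3} × {θ, ι}, {1, 2, 3} × {θ, κ}, {1, 2, 3} × {ι, κ}, {1, 2, 3} × {θ, ι, κ}}; |τ_{X×Y}| = 125.

Enumerate products U × V with U ∈ τ_X, V ∈ τ_Y (deduplicated):
  ∅ × ∅ = {} (∅)
  {1} × {θ} = {(1,θ)}
  {1} × {ι} = {(1,ι)}
  {1} × {κ} = {(1,κ)}
  {3} × {θ} = {(3,θ)}
  {3} × {ι} = {(3,ι)}
  {3} × {κ} = {(3,κ)}
  {1} × {θ, ι} = {(1,θ), (1,ι)}
  {1} × {θ, κ} = {(1,θ), (1,κ)}
  {1, 3} × {θ} = {(1,θ), (3,θ)}
  {1} × {ι, κ} = {(1,ι), (1,κ)}
  {1, 3} × {ι} = {(1,ι), (3,ι)}
  {1, 3} × {κ} = {(1,κ), (3,κ)}
  {3} × {θ, ι} = {(3,θ), (3,ι)}
  {3} × {θ, κ} = {(3,θ), (3,κ)}
  {3} × {ι, κ} = {(3,ι), (3,κ)}
  {1} × {θ, ι, κ} = {(1,θ), (1,ι), (1,κ)}
  {1, 2, 3} × {θ} = {(1,θ), (2,θ), (3,θ)}
  {1, 2, 3} × {ι} = {(1,ι), (2,ι), (3,ι)}
  {1, 2, 3} × {κ} = {(1,κ), (2,κ), (3,κ)}
  {3} × {θ, ι, κ} = {(3,θ), (3,ι), (3,κ)}
  {1, 3} × {θ, ι} = {(1,θ), (1,ι), (3,θ), (3,ι)}
  {1, 3} × {θ, κ} = {(1,θ), (1,κ), (3,θ), (3,κ)}
  {1, 3} × {ι, κ} = {(1,ι), (1,κ), (3,ι), (3,κ)}
  {1, 3} × {θ, ι, κ} = {(1,θ), (1,ι), (1,κ), (3,θ), (3,ι), (3,κ)}
  {1, 2, 3} × {θ, ι} = {(1,θ), (1,ι), (2,θ), (2,ι), (3,θ), (3,ι)}
  {1, 2, 3} × {θ, κ} = {(1,θ), (1,κ), (2,θ), (2,κ), (3,θ), (3,κ)}
  {1, 2, 3} × {ι, κ} = {(1,ι), (1,κ), (2,ι), (2,κ), (3,ι), (3,κ)}
  {1, 2, 3} × {θ, ι, κ} = {(1,θ), (1,ι), (1,κ), (2,θ), (2,ι), (2,κ), (3,θ), (3,ι), (3,κ)}
These 29 distinct sets form the basis B.
Close under arbitrary unions to get τ_{X×Y}; counting gives |τ_{X×Y}| = 125.


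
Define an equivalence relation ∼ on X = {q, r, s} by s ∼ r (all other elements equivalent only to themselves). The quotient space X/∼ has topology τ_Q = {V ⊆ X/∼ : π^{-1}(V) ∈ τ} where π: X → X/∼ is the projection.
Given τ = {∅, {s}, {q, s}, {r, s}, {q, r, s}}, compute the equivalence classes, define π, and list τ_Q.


X/∼ = {[q], [r=s]}; |τ_Q| = 3.

Equivalence classes: [q], [r=s].
Quotient map π: X → X/∼ sends q ↦ [q], r ↦ [r=s], s ↦ [r=s].
For each subset V ⊆ X/∼, compute π^{-1}(V) ⊆ X and check whether π^{-1}(V) ∈ τ. V is open in τ_Q iff π^{-1}(V) ∈ τ.
  V = {}: π^{-1}(V) = ∅ ∈ τ ✓.
  V = {[q]}: π^{-1}(V) = {q} ∉ τ ✗.
  V = {[r=s]}: π^{-1}(V) = {r, s} ∈ τ ✓.
  V = {[q], [r=s]}: π^{-1}(V) = {q, r, s} ∈ τ ✓.
Open sets in the quotient: τ_Q = {{}, {[r=s]}, {[q], [r=s]}} (3 elements).


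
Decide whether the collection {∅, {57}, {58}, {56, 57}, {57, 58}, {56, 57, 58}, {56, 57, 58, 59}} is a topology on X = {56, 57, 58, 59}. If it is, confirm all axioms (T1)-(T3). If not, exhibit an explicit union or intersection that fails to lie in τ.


τ IS a topology on X.

Axiom (T1): ∅ ∈ τ? Yes; X ∈ τ? Yes.
Axiom (T2/T3): check pairwise unions and intersections of members of τ.
All pairwise intersections and unions checked — each lies in τ. Therefore τ satisfies (T1), (T2), (T3): it IS a topology on X.


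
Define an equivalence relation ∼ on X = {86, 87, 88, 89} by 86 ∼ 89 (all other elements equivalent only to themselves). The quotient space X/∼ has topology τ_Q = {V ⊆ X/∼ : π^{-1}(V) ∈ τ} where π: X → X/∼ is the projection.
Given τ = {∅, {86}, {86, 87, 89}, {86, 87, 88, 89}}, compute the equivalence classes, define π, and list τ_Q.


X/∼ = {[86=89], [87], [88]}; |τ_Q| = 3.

Equivalence classes: [86=89], [87], [88].
Quotient map π: X → X/∼ sends 86 ↦ [86=89], 87 ↦ [87], 88 ↦ [88], 89 ↦ [86=89].
For each subset V ⊆ X/∼, compute π^{-1}(V) ⊆ X and check whether π^{-1}(V) ∈ τ. V is open in τ_Q iff π^{-1}(V) ∈ τ.
  V = {}: π^{-1}(V) = ∅ ∈ τ ✓.
  V = {[86=89]}: π^{-1}(V) = {86, 89} ∉ τ ✗.
  V = {[87]}: π^{-1}(V) = {87} ∉ τ ✗.
  V = {[86=89], [87]}: π^{-1}(V) = {86, 87, 89} ∈ τ ✓.
  V = {[88]}: π^{-1}(V) = {88} ∉ τ ✗.
  V = {[86=89], [88]}: π^{-1}(V) = {86, 88, 89} ∉ τ ✗.
  V = {[87], [88]}: π^{-1}(V) = {87, 88} ∉ τ ✗.
  V = {[86=89], [87], [88]}: π^{-1}(V) = {86, 87, 88, 89} ∈ τ ✓.
Open sets in the quotient: τ_Q = {{}, {[86=89], [87]}, {[86=89], [87], [88]}} (3 elements).


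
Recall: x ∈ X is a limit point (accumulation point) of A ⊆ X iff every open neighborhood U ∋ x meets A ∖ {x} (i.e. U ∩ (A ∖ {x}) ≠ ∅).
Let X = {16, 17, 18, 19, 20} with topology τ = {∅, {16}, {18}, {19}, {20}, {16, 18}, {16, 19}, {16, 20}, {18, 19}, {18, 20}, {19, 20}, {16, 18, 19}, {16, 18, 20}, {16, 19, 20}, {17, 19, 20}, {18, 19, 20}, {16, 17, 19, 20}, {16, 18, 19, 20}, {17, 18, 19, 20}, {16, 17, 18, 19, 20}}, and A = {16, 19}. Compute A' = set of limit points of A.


A' = {17}

For each x ∈ X, list the open sets U ∈ τ with x ∈ U, then check whether U ∩ (A ∖ {x}) ≠ ∅ for every such U.
  x = 16: open {16} ∋ x has {16} ∩ (A ∖ {16}) = ∅, so x is NOT a limit point.
  x = 17: opens ∋ x are {17, 19, 20}, {16, 17, 19, 20}, {17, 18, 19, 20}, {16, 17, 18, 19, 20}; each meets A ∖ {17}, so x IS a limit point.
  x = 18: open {18} ∋ x has {18} ∩ (A ∖ {18}) = ∅, so x is NOT a limit point.
  x = 19: open {19} ∋ x has {19} ∩ (A ∖ {19}) = ∅, so x is NOT a limit point.
  x = 20: open {20} ∋ x has {20} ∩ (A ∖ {20}) = ∅, so x is NOT a limit point.
Collecting: A' = {17}.


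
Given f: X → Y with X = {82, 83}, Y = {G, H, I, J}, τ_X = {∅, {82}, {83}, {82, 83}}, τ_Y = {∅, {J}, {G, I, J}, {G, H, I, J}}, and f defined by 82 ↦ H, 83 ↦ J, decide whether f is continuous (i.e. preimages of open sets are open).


f IS continuous.

Compute f^{-1}(U) for each U ∈ τ_Y:
  U = ∅: f^{-1}(U) = ∅ ∈ τ_X ✓.
  U = {J}: f^{-1}(U) = {83} ∈ τ_X ✓.
  U = {G, I, J}: f^{-1}(U) = {83} ∈ τ_X ✓.
  U = {G, H, I, J}: f^{-1}(U) = {82, 83} ∈ τ_X ✓.
Every preimage lies in τ_X, so f IS continuous.


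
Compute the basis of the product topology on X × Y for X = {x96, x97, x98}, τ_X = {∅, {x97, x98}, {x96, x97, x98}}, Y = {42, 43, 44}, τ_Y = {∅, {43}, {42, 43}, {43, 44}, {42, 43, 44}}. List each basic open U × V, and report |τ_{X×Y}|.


Basis B = {∅ × ∅, {x97, x98} × {43}, {x96, x97, x98} × {43}, {x97, x98} × {42, 43}, {x97, x98} × {43, 44}, {x96, x97, x98} × {42, 43}, {x96, x97, x98} × {43, 44}, {x97, x98} × {42, 43, 44}, {x96, x97, x98} × {42, 43, 44}}; |τ_{X×Y}| = 14.

Enumerate products U × V with U ∈ τ_X, V ∈ τ_Y (deduplicated):
  ∅ × ∅ = {} (∅)
  {x97, x98} × {43} = {(x97,43), (x98,43)}
  {x96, x97, x98} × {43} = {(x96,43), (x97,43), (x98,43)}
  {x97, x98} × {42, 43} = {(x97,42), (x97,43), (x98,42), (x98,43)}
  {x97, x98} × {43, 44} = {(x97,43), (x97,44), (x98,43), (x98,44)}
  {x96, x97, x98} × {42, 43} = {(x96,42), (x96,43), (x97,42), (x97,43), (x98,42), (x98,43)}
  {x96, x97, x98} × {43, 44} = {(x96,43), (x96,44), (x97,43), (x97,44), (x98,43), (x98,44)}
  {x97, x98} × {42, 43, 44} = {(x97,42), (x97,43), (x97,44), (x98,42), (x98,43), (x98,44)}
  {x96, x97, x98} × {42, 43, 44} = {(x96,42), (x96,43), (x96,44), (x97,42), (x97,43), (x97,44), (x98,42), (x98,43), (x98,44)}
These 9 distinct sets form the basis B.
Close under arbitrary unions to get τ_{X×Y}; counting gives |τ_{X×Y}| = 14.


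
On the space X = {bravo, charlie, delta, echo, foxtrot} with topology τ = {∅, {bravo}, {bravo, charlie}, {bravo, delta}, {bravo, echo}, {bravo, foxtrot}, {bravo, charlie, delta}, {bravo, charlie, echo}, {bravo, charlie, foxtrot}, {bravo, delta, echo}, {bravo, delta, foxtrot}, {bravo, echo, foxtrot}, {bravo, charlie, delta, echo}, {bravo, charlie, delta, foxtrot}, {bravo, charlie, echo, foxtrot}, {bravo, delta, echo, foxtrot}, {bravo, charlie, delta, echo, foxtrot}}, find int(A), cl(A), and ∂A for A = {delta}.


int(A) = ∅, cl(A) = {delta}, ∂A = {delta}.

Closed sets in (X, τ) are complements of opens:
  closed(X, τ) = {∅, {charlie}, {delta}, {echo}, {foxtrot}, {charlie, delta}, {charlie, echo}, {charlie, foxtrot}, {delta, echo}, {delta, foxtrot}, {echo, foxtrot}, {charlie, delta, echo}, {charlie, delta, foxtrot}, {charlie, echo, foxtrot}, {delta, echo, foxtrot}, {charlie, delta, echo, foxtrot}, {bravo, charlie, delta, echo, foxtrot}}.
int(A) = ⋃ {U ∈ τ : U ⊆ A}. Opens contained in A: ∅.
Taking the union of these: int(A) = ∅.
cl(A) = ⋂ {C closed : A ⊆ C}. Closed sets containing A: {delta}, {charlie, delta}, {delta, echo}, {delta, foxtrot}, {charlie, delta, echo}, {charlie, delta, foxtrot}, {delta, echo, foxtrot}, {charlie, delta, echo, foxtrot}, {bravo, charlie, delta, echo, foxtrot}.
Intersecting these: cl(A) = {delta}.
∂A = cl(A) ∖ int(A) = {delta} ∖ ∅ = {delta}.


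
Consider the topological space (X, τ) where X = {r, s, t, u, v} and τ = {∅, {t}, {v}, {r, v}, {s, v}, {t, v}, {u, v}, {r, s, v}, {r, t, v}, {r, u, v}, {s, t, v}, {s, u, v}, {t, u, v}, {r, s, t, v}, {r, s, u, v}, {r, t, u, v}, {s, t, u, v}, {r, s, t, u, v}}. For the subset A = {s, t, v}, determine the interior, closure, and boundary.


int(A) = {s, t, v}, cl(A) = {r, s, t, u, v}, ∂A = {r, u}.

Closed sets in (X, τ) are complements of opens:
  closed(X, τ) = {∅, {r}, {s}, {t}, {u}, {r, s}, {r, t}, {r, u}, {s, t}, {s, u}, {t, u}, {r, s, t}, {r, s, u}, {r, t, u}, {s, t, u}, {r, s, t, u}, {r, s, u, v}, {r, s, t, u, v}}.
int(A) = ⋃ {U ∈ τ : U ⊆ A}. Opens contained in A: ∅, {t}, {v}, {s, v}, {t, v}, {s, t, v}.
Taking the union of these: int(A) = {s, t, v}.
cl(A) = ⋂ {C closed : A ⊆ C}. Closed sets containing A: {r, s, t, u, v}.
Intersecting these: cl(A) = {r, s, t, u, v}.
∂A = cl(A) ∖ int(A) = {r, s, t, u, v} ∖ {s, t, v} = {r, u}.


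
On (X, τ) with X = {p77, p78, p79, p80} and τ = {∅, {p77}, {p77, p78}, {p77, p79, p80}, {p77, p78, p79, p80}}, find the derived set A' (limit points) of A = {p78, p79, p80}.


A' = {p79, p80}

For each x ∈ X, list the open sets U ∈ τ with x ∈ U, then check whether U ∩ (A ∖ {x}) ≠ ∅ for every such U.
  x = p77: open {p77} ∋ x has {p77} ∩ (A ∖ {p77}) = ∅, so x is NOT a limit point.
  x = p78: open {p77, p78} ∋ x has {p77, p78} ∩ (A ∖ {p78}) = ∅, so x is NOT a limit point.
  x = p79: opens ∋ x are {p77, p79, p80}, {p77, p78, p79, p80}; each meets A ∖ {p79}, so x IS a limit point.
  x = p80: opens ∋ x are {p77, p79, p80}, {p77, p78, p79, p80}; each meets A ∖ {p80}, so x IS a limit point.
Collecting: A' = {p79, p80}.


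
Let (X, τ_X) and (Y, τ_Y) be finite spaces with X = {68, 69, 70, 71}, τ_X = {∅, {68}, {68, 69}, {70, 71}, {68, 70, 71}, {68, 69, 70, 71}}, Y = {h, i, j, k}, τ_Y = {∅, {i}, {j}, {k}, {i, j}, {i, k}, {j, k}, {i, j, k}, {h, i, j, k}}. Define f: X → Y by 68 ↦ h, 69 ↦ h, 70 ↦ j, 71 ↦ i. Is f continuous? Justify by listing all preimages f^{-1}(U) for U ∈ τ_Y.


f is NOT continuous.

Compute f^{-1}(U) for each U ∈ τ_Y:
  U = ∅: f^{-1}(U) = ∅ ∈ τ_X ✓.
  U = {i}: f^{-1}(U) = {71} ∉ τ_X ✗.
  U = {j}: f^{-1}(U) = {70} ∉ τ_X ✗.
  U = {k}: f^{-1}(U) = ∅ ∈ τ_X ✓.
  U = {i, j}: f^{-1}(U) = {70, 71} ∈ τ_X ✓.
  U = {i, k}: f^{-1}(U) = {71} ∉ τ_X ✗.
  U = {j, k}: f^{-1}(U) = {70} ∉ τ_X ✗.
  U = {i, j, k}: f^{-1}(U) = {70, 71} ∈ τ_X ✓.
  U = {h, i, j, k}: f^{-1}(U) = {68, 69, 70, 71} ∈ τ_X ✓.
Found U = {i} with f^{-1}(U) = {71} not in τ_X. Therefore f is NOT continuous.


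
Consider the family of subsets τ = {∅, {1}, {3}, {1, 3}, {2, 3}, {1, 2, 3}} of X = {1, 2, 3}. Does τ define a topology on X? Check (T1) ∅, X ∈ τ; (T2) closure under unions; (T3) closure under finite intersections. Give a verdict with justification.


τ IS a topology on X.

Axiom (T1): ∅ ∈ τ? Yes; X ∈ τ? Yes.
Axiom (T2/T3): check pairwise unions and intersections of members of τ.
All pairwise intersections and unions checked — each lies in τ. Therefore τ satisfies (T1), (T2), (T3): it IS a topology on X.


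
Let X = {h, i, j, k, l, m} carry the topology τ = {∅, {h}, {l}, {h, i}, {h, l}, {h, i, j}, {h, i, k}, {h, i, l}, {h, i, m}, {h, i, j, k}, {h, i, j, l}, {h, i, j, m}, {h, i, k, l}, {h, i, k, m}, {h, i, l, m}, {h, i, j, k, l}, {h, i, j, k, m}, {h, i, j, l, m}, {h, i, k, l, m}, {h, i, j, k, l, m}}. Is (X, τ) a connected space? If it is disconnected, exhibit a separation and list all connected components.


(X, τ) is disconnected; components = [{l}, {h, i, j, k, m}].

Find clopen sets (U ∈ τ with X ∖ U ∈ τ):
  U = ∅, X ∖ U = {h, i, j, k, l, m} — both open, so U is clopen.
  U = {l}, X ∖ U = {h, i, j, k, m} — both open, so U is clopen.
  U = {h, i, j, k, m}, X ∖ U = {l} — both open, so U is clopen.
  U = {h, i, j, k, l, m}, X ∖ U = ∅ — both open, so U is clopen.
Nontrivial clopen(s) exist: e.g. {l}. So (X, τ) is disconnected.
Compute connected components by grouping points that agree on all clopens:
  component: {l}
  component: {h, i, j, k, m}


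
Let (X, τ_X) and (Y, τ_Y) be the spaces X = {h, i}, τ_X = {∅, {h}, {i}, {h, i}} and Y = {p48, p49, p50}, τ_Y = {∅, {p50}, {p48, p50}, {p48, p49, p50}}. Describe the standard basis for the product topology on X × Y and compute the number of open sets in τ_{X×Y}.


Basis B = {∅ × ∅, {h} × {p50}, {i} × {p50}, {h} × {p48, p50}, {h, i} × {p50}, {i} × {p48, p50}, {h} × {p48, p49, p50}, {i} × {p48, p49, p50}, {h, i} × {p48, p50}, {h, i} × {p48, p49, p50}}; |τ_{X×Y}| = 16.

Enumerate products U × V with U ∈ τ_X, V ∈ τ_Y (deduplicated):
  ∅ × ∅ = {} (∅)
  {h} × {p50} = {(h,p50)}
  {i} × {p50} = {(i,p50)}
  {h} × {p48, p50} = {(h,p48), (h,p50)}
  {h, i} × {p50} = {(h,p50), (i,p50)}
  {i} × {p48, p50} = {(i,p48), (i,p50)}
  {h} × {p48, p49, p50} = {(h,p48), (h,p49), (h,p50)}
  {i} × {p48, p49, p50} = {(i,p48), (i,p49), (i,p50)}
  {h, i} × {p48, p50} = {(h,p48), (h,p50), (i,p48), (i,p50)}
  {h, i} × {p48, p49, p50} = {(h,p48), (h,p49), (h,p50), (i,p48), (i,p49), (i,p50)}
These 10 distinct sets form the basis B.
Close under arbitrary unions to get τ_{X×Y}; counting gives |τ_{X×Y}| = 16.


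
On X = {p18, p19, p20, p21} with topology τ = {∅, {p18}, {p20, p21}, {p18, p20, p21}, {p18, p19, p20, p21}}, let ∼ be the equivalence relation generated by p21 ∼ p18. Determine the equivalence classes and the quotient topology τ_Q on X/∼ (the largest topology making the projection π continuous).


X/∼ = {[p18=p21], [p19], [p20]}; |τ_Q| = 3.

Equivalence classes: [p18=p21], [p19], [p20].
Quotient map π: X → X/∼ sends p18 ↦ [p18=p21], p19 ↦ [p19], p20 ↦ [p20], p21 ↦ [p18=p21].
For each subset V ⊆ X/∼, compute π^{-1}(V) ⊆ X and check whether π^{-1}(V) ∈ τ. V is open in τ_Q iff π^{-1}(V) ∈ τ.
  V = {}: π^{-1}(V) = ∅ ∈ τ ✓.
  V = {[p18=p21]}: π^{-1}(V) = {p18, p21} ∉ τ ✗.
  V = {[p19]}: π^{-1}(V) = {p19} ∉ τ ✗.
  V = {[p18=p21], [p19]}: π^{-1}(V) = {p18, p19, p21} ∉ τ ✗.
  V = {[p20]}: π^{-1}(V) = {p20} ∉ τ ✗.
  V = {[p18=p21], [p20]}: π^{-1}(V) = {p18, p20, p21} ∈ τ ✓.
  V = {[p19], [p20]}: π^{-1}(V) = {p19, p20} ∉ τ ✗.
  V = {[p18=p21], [p19], [p20]}: π^{-1}(V) = {p18, p19, p20, p21} ∈ τ ✓.
Open sets in the quotient: τ_Q = {{}, {[p18=p21], [p20]}, {[p18=p21], [p19], [p20]}} (3 elements).


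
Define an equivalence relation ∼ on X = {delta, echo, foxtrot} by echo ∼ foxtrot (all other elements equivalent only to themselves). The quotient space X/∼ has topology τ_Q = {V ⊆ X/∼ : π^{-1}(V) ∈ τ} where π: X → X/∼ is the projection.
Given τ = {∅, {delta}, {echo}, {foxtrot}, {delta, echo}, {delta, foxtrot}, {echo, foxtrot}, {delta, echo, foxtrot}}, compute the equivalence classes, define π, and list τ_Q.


X/∼ = {[delta], [echo=foxtrot]}; |τ_Q| = 4.

Equivalence classes: [delta], [echo=foxtrot].
Quotient map π: X → X/∼ sends delta ↦ [delta], echo ↦ [echo=foxtrot], foxtrot ↦ [echo=foxtrot].
For each subset V ⊆ X/∼, compute π^{-1}(V) ⊆ X and check whether π^{-1}(V) ∈ τ. V is open in τ_Q iff π^{-1}(V) ∈ τ.
  V = {}: π^{-1}(V) = ∅ ∈ τ ✓.
  V = {[delta]}: π^{-1}(V) = {delta} ∈ τ ✓.
  V = {[echo=foxtrot]}: π^{-1}(V) = {echo, foxtrot} ∈ τ ✓.
  V = {[delta], [echo=foxtrot]}: π^{-1}(V) = {delta, echo, foxtrot} ∈ τ ✓.
Open sets in the quotient: τ_Q = {{}, {[delta]}, {[echo=foxtrot]}, {[delta], [echo=foxtrot]}} (4 elements).


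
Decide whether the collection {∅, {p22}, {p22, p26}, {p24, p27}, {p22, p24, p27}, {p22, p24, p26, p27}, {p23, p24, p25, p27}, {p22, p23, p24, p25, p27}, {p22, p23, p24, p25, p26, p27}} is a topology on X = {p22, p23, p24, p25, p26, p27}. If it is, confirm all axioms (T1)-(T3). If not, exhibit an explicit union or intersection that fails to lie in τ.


τ IS a topology on X.

Axiom (T1): ∅ ∈ τ? Yes; X ∈ τ? Yes.
Axiom (T2/T3): check pairwise unions and intersections of members of τ.
All pairwise intersections and unions checked — each lies in τ. Therefore τ satisfies (T1), (T2), (T3): it IS a topology on X.


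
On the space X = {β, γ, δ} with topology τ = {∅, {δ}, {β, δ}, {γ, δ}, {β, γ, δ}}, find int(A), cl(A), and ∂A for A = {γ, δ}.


int(A) = {γ, δ}, cl(A) = {β, γ, δ}, ∂A = {β}.

Closed sets in (X, τ) are complements of opens:
  closed(X, τ) = {∅, {β}, {γ}, {β, γ}, {β, γ, δ}}.
int(A) = ⋃ {U ∈ τ : U ⊆ A}. Opens contained in A: ∅, {δ}, {γ, δ}.
Taking the union of these: int(A) = {γ, δ}.
cl(A) = ⋂ {C closed : A ⊆ C}. Closed sets containing A: {β, γ, δ}.
Intersecting these: cl(A) = {β, γ, δ}.
∂A = cl(A) ∖ int(A) = {β, γ, δ} ∖ {γ, δ} = {β}.


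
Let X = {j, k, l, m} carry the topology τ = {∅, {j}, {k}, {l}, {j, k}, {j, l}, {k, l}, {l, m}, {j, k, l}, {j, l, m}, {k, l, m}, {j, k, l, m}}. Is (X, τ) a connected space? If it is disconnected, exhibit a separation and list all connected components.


(X, τ) is disconnected; components = [{j}, {k}, {l, m}].

Find clopen sets (U ∈ τ with X ∖ U ∈ τ):
  U = ∅, X ∖ U = {j, k, l, m} — both open, so U is clopen.
  U = {j}, X ∖ U = {k, l, m} — both open, so U is clopen.
  U = {k}, X ∖ U = {j, l, m} — both open, so U is clopen.
  U = {j, k}, X ∖ U = {l, m} — both open, so U is clopen.
  U = {l, m}, X ∖ U = {j, k} — both open, so U is clopen.
  U = {j, l, m}, X ∖ U = {k} — both open, so U is clopen.
  U = {k, l, m}, X ∖ U = {j} — both open, so U is clopen.
  U = {j, k, l, m}, X ∖ U = ∅ — both open, so U is clopen.
Nontrivial clopen(s) exist: e.g. {j, l, m}. So (X, τ) is disconnected.
Compute connected components by grouping points that agree on all clopens:
  component: {j}
  component: {k}
  component: {l, m}


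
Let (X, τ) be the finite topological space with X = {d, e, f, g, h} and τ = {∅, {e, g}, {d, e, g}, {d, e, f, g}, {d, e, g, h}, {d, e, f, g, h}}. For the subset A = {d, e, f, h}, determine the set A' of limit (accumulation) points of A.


A' = {d, f, g, h}

For each x ∈ X, list the open sets U ∈ τ with x ∈ U, then check whether U ∩ (A ∖ {x}) ≠ ∅ for every such U.
  x = d: opens ∋ x are {d, e, g}, {d, e, f, g}, {d, e, g, h}, {d, e, f, g, h}; each meets A ∖ {d}, so x IS a limit point.
  x = e: open {e, g} ∋ x has {e, g} ∩ (A ∖ {e}) = ∅, so x is NOT a limit point.
  x = f: opens ∋ x are {d, e, f, g}, {d, e, f, g, h}; each meets A ∖ {f}, so x IS a limit point.
  x = g: opens ∋ x are {e, g}, {d, e, g}, {d, e, f, g}, {d, e, g, h}, {d, e, f, g, h}; each meets A ∖ {g}, so x IS a limit point.
  x = h: opens ∋ x are {d, e, g, h}, {d, e, f, g, h}; each meets A ∖ {h}, so x IS a limit point.
Collecting: A' = {d, f, g, h}.


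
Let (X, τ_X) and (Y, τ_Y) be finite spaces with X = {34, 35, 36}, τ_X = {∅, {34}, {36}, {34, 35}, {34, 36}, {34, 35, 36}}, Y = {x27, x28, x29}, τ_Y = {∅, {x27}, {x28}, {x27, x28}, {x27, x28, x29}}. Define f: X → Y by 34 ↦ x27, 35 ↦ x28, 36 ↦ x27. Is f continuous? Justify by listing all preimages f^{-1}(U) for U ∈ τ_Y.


f is NOT continuous.

Compute f^{-1}(U) for each U ∈ τ_Y:
  U = ∅: f^{-1}(U) = ∅ ∈ τ_X ✓.
  U = {x27}: f^{-1}(U) = {34, 36} ∈ τ_X ✓.
  U = {x28}: f^{-1}(U) = {35} ∉ τ_X ✗.
  U = {x27, x28}: f^{-1}(U) = {34, 35, 36} ∈ τ_X ✓.
  U = {x27, x28, x29}: f^{-1}(U) = {34, 35, 36} ∈ τ_X ✓.
Found U = {x28} with f^{-1}(U) = {35} not in τ_X. Therefore f is NOT continuous.


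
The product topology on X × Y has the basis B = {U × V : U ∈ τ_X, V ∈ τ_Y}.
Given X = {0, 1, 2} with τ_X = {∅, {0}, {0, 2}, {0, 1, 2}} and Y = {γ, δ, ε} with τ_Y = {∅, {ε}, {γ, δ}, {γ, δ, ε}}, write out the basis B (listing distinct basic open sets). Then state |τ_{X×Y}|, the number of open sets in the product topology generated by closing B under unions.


Basis B = {∅ × ∅, {0} × {ε}, {0} × {γ, δ}, {0, 2} × {ε}, {0} × {γ, δ, ε}, {0, 1, 2} × {ε}, {0, 2} × {γ, δ}, {0, 2} × {γ, δ, ε}, {0, 1, 2} × {γ, δ}, {0, 1, 2} × {γ, δ, ε}}; |τ_{X×Y}| = 16.

Enumerate products U × V with U ∈ τ_X, V ∈ τ_Y (deduplicated):
  ∅ × ∅ = {} (∅)
  {0} × {ε} = {(0,ε)}
  {0} × {γ, δ} = {(0,γ), (0,δ)}
  {0, 2} × {ε} = {(0,ε), (2,ε)}
  {0} × {γ, δ, ε} = {(0,γ), (0,δ), (0,ε)}
  {0, 1, 2} × {ε} = {(0,ε), (1,ε), (2,ε)}
  {0, 2} × {γ, δ} = {(0,γ), (0,δ), (2,γ), (2,δ)}
  {0, 2} × {γ, δ, ε} = {(0,γ), (0,δ), (0,ε), (2,γ), (2,δ), (2,ε)}
  {0, 1, 2} × {γ, δ} = {(0,γ), (0,δ), (1,γ), (1,δ), (2,γ), (2,δ)}
  {0, 1, 2} × {γ, δ, ε} = {(0,γ), (0,δ), (0,ε), (1,γ), (1,δ), (1,ε), (2,γ), (2,δ), (2,ε)}
These 10 distinct sets form the basis B.
Close under arbitrary unions to get τ_{X×Y}; counting gives |τ_{X×Y}| = 16.


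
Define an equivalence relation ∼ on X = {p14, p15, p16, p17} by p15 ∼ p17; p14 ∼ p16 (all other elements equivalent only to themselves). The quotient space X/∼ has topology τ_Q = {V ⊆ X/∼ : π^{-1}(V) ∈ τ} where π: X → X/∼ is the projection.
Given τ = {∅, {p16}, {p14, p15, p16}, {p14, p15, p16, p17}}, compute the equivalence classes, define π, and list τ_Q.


X/∼ = {[p14=p16], [p15=p17]}; |τ_Q| = 2.

Equivalence classes: [p14=p16], [p15=p17].
Quotient map π: X → X/∼ sends p14 ↦ [p14=p16], p15 ↦ [p15=p17], p16 ↦ [p14=p16], p17 ↦ [p15=p17].
For each subset V ⊆ X/∼, compute π^{-1}(V) ⊆ X and check whether π^{-1}(V) ∈ τ. V is open in τ_Q iff π^{-1}(V) ∈ τ.
  V = {}: π^{-1}(V) = ∅ ∈ τ ✓.
  V = {[p14=p16]}: π^{-1}(V) = {p14, p16} ∉ τ ✗.
  V = {[p15=p17]}: π^{-1}(V) = {p15, p17} ∉ τ ✗.
  V = {[p14=p16], [p15=p17]}: π^{-1}(V) = {p14, p15, p16, p17} ∈ τ ✓.
Open sets in the quotient: τ_Q = {{}, {[p14=p16], [p15=p17]}} (2 elements).


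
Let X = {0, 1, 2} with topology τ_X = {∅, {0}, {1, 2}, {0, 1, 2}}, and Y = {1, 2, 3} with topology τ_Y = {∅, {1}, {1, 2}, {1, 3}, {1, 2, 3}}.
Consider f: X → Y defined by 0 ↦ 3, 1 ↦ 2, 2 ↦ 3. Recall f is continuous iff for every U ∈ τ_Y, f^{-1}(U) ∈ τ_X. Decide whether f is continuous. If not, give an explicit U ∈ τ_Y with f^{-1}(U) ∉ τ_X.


f is NOT continuous.

Compute f^{-1}(U) for each U ∈ τ_Y:
  U = ∅: f^{-1}(U) = ∅ ∈ τ_X ✓.
  U = {1}: f^{-1}(U) = ∅ ∈ τ_X ✓.
  U = {1, 2}: f^{-1}(U) = {1} ∉ τ_X ✗.
  U = {1, 3}: f^{-1}(U) = {0, 2} ∉ τ_X ✗.
  U = {1, 2, 3}: f^{-1}(U) = {0, 1, 2} ∈ τ_X ✓.
Found U = {1, 2} with f^{-1}(U) = {1} not in τ_X. Therefore f is NOT continuous.


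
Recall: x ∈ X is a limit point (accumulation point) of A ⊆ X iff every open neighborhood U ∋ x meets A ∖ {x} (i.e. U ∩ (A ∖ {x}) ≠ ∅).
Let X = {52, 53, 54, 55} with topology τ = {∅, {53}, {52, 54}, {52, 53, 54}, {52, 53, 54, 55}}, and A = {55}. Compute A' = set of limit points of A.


A' = ∅

For each x ∈ X, list the open sets U ∈ τ with x ∈ U, then check whether U ∩ (A ∖ {x}) ≠ ∅ for every such U.
  x = 52: open {52, 54} ∋ x has {52, 54} ∩ (A ∖ {52}) = ∅, so x is NOT a limit point.
  x = 53: open {53} ∋ x has {53} ∩ (A ∖ {53}) = ∅, so x is NOT a limit point.
  x = 54: open {52, 54} ∋ x has {52, 54} ∩ (A ∖ {54}) = ∅, so x is NOT a limit point.
  x = 55: open {52, 53, 54, 55} ∋ x has {52, 53, 54, 55} ∩ (A ∖ {55}) = ∅, so x is NOT a limit point.
Collecting: A' = ∅.


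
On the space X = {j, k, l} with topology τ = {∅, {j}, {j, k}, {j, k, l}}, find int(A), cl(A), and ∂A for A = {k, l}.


int(A) = ∅, cl(A) = {k, l}, ∂A = {k, l}.

Closed sets in (X, τ) are complements of opens:
  closed(X, τ) = {∅, {l}, {k, l}, {j, k, l}}.
int(A) = ⋃ {U ∈ τ : U ⊆ A}. Opens contained in A: ∅.
Taking the union of these: int(A) = ∅.
cl(A) = ⋂ {C closed : A ⊆ C}. Closed sets containing A: {k, l}, {j, k, l}.
Intersecting these: cl(A) = {k, l}.
∂A = cl(A) ∖ int(A) = {k, l} ∖ ∅ = {k, l}.


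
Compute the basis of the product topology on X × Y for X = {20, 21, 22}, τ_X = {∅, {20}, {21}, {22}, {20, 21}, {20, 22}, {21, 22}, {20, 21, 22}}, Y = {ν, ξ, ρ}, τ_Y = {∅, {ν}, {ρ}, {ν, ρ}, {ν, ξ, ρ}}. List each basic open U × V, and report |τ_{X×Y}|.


Basis B = {∅ × ∅, {20} × {ν}, {20} × {ρ}, {21} × {ν}, {21} × {ρ}, {22} × {ν}, {22} × {ρ}, {20} × {ν, ρ}, {20, 21} × {ν}, {20, 22} × {ν}, {20, 21} × {ρ}, {20, 22} × {ρ}, {21} × {ν, ρ}, {21, 22} × {ν}, {21, 22} × {ρ}, {22} × {ν, ρ}, {20} × {ν, ξ, ρ}, {20, 21, 22} × {ν}, {20, 21, 22} × {ρ}, {21} × {ν, ξ, ρ}, {22} × {ν, ξ, ρ}, {20, 21} × {ν, ρ}, {20, 22} × {ν, ρ}, {21, 22} × {ν, ρ}, {20, 21} × {ν, ξ, ρ}, {20, 22} × {ν, ξ, ρ}, {20, 21, 22} × {ν, ρ}, {21, 22} × {ν, ξ, ρ}, {20, 21, 22} × {ν, ξ, ρ}}; |τ_{X×Y}| = 125.

Enumerate products U × V with U ∈ τ_X, V ∈ τ_Y (deduplicated):
  ∅ × ∅ = {} (∅)
  {20} × {ν} = {(20,ν)}
  {20} × {ρ} = {(20,ρ)}
  {21} × {ν} = {(21,ν)}
  {21} × {ρ} = {(21,ρ)}
  {22} × {ν} = {(22,ν)}
  {22} × {ρ} = {(22,ρ)}
  {20} × {ν, ρ} = {(20,ν), (20,ρ)}
  {20, 21} × {ν} = {(20,ν), (21,ν)}
  {20, 22} × {ν} = {(20,ν), (22,ν)}
  {20, 21} × {ρ} = {(20,ρ), (21,ρ)}
  {20, 22} × {ρ} = {(20,ρ), (22,ρ)}
  {21} × {ν, ρ} = {(21,ν), (21,ρ)}
  {21, 22} × {ν} = {(21,ν), (22,ν)}
  {21, 22} × {ρ} = {(21,ρ), (22,ρ)}
  {22} × {ν, ρ} = {(22,ν), (22,ρ)}
  {20} × {ν, ξ, ρ} = {(20,ν), (20,ξ), (20,ρ)}
  {20, 21, 22} × {ν} = {(20,ν), (21,ν), (22,ν)}
  {20, 21, 22} × {ρ} = {(20,ρ), (21,ρ), (22,ρ)}
  {21} × {ν, ξ, ρ} = {(21,ν), (21,ξ), (21,ρ)}
  {22} × {ν, ξ, ρ} = {(22,ν), (22,ξ), (22,ρ)}
  {20, 21} × {ν, ρ} = {(20,ν), (20,ρ), (21,ν), (21,ρ)}
  {20, 22} × {ν, ρ} = {(20,ν), (20,ρ), (22,ν), (22,ρ)}
  {21, 22} × {ν, ρ} = {(21,ν), (21,ρ), (22,ν), (22,ρ)}
  {20, 21} × {ν, ξ, ρ} = {(20,ν), (20,ξ), (20,ρ), (21,ν), (21,ξ), (21,ρ)}
  {20, 22} × {ν, ξ, ρ} = {(20,ν), (20,ξ), (20,ρ), (22,ν), (22,ξ), (22,ρ)}
  {20, 21, 22} × {ν, ρ} = {(20,ν), (20,ρ), (21,ν), (21,ρ), (22,ν), (22,ρ)}
  {21, 22} × {ν, ξ, ρ} = {(21,ν), (21,ξ), (21,ρ), (22,ν), (22,ξ), (22,ρ)}
  {20, 21, 22} × {ν, ξ, ρ} = {(20,ν), (20,ξ), (20,ρ), (21,ν), (21,ξ), (21,ρ), (22,ν), (22,ξ), (22,ρ)}
These 29 distinct sets form the basis B.
Close under arbitrary unions to get τ_{X×Y}; counting gives |τ_{X×Y}| = 125.


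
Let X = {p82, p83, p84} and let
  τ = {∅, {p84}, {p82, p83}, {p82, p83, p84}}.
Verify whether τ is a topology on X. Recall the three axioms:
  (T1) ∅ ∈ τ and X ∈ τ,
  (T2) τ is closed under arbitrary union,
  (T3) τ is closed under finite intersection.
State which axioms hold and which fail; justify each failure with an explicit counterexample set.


τ IS a topology on X.

Axiom (T1): ∅ ∈ τ? Yes; X ∈ τ? Yes.
Axiom (T2/T3): check pairwise unions and intersections of members of τ.
All pairwise intersections and unions checked — each lies in τ. Therefore τ satisfies (T1), (T2), (T3): it IS a topology on X.


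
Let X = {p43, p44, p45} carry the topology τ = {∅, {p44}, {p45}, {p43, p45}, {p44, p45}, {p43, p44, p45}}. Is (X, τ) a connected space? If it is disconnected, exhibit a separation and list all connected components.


(X, τ) is disconnected; components = [{p44}, {p43, p45}].

Find clopen sets (U ∈ τ with X ∖ U ∈ τ):
  U = ∅, X ∖ U = {p43, p44, p45} — both open, so U is clopen.
  U = {p44}, X ∖ U = {p43, p45} — both open, so U is clopen.
  U = {p43, p45}, X ∖ U = {p44} — both open, so U is clopen.
  U = {p43, p44, p45}, X ∖ U = ∅ — both open, so U is clopen.
Nontrivial clopen(s) exist: e.g. {p44}. So (X, τ) is disconnected.
Compute connected components by grouping points that agree on all clopens:
  component: {p44}
  component: {p43, p45}


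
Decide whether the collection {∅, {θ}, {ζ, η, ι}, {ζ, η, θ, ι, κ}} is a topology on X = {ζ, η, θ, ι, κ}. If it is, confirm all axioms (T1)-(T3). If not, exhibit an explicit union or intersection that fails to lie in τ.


τ is NOT a topology on X.

Axiom (T1): ∅ ∈ τ? Yes; X ∈ τ? Yes.
Axiom (T2/T3): check pairwise unions and intersections of members of τ.
Counterexample for (T2): {θ} ∪ {ζ, η, ι} = {ζ, η, θ, ι} ∉ τ. Therefore τ is NOT a topology.


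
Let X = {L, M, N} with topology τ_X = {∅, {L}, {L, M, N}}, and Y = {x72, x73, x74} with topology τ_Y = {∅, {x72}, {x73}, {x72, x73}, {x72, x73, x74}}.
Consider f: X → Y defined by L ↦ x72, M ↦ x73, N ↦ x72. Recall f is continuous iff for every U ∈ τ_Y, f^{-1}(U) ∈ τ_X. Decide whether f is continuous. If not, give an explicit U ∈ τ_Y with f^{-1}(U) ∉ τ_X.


f is NOT continuous.

Compute f^{-1}(U) for each U ∈ τ_Y:
  U = ∅: f^{-1}(U) = ∅ ∈ τ_X ✓.
  U = {x72}: f^{-1}(U) = {L, N} ∉ τ_X ✗.
  U = {x73}: f^{-1}(U) = {M} ∉ τ_X ✗.
  U = {x72, x73}: f^{-1}(U) = {L, M, N} ∈ τ_X ✓.
  U = {x72, x73, x74}: f^{-1}(U) = {L, M, N} ∈ τ_X ✓.
Found U = {x72} with f^{-1}(U) = {L, N} not in τ_X. Therefore f is NOT continuous.


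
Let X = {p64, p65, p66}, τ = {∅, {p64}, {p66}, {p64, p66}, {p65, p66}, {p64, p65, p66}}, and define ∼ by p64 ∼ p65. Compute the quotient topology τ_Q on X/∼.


X/∼ = {[p64=p65], [p66]}; |τ_Q| = 3.

Equivalence classes: [p64=p65], [p66].
Quotient map π: X → X/∼ sends p64 ↦ [p64=p65], p65 ↦ [p64=p65], p66 ↦ [p66].
For each subset V ⊆ X/∼, compute π^{-1}(V) ⊆ X and check whether π^{-1}(V) ∈ τ. V is open in τ_Q iff π^{-1}(V) ∈ τ.
  V = {}: π^{-1}(V) = ∅ ∈ τ ✓.
  V = {[p64=p65]}: π^{-1}(V) = {p64, p65} ∉ τ ✗.
  V = {[p66]}: π^{-1}(V) = {p66} ∈ τ ✓.
  V = {[p64=p65], [p66]}: π^{-1}(V) = {p64, p65, p66} ∈ τ ✓.
Open sets in the quotient: τ_Q = {{}, {[p66]}, {[p64=p65], [p66]}} (3 elements).


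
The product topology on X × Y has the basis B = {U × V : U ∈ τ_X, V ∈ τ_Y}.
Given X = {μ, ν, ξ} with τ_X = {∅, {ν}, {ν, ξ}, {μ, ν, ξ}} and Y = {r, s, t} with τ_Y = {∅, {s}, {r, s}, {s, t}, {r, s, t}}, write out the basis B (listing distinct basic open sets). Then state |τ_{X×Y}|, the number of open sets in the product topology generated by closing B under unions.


Basis B = {∅ × ∅, {ν} × {s}, {ν} × {r, s}, {ν} × {s, t}, {ν, ξ} × {s}, {μ, ν, ξ} × {s}, {ν} × {r, s, t}, {ν, ξ} × {r, s}, {ν, ξ} × {s, t}, {μ, ν, ξ} × {r, s}, {μ, ν, ξ} × {s, t}, {ν, ξ} × {r, s, t}, {μ, ν, ξ} × {r, s, t}}; |τ_{X×Y}| = 30.

Enumerate products U × V with U ∈ τ_X, V ∈ τ_Y (deduplicated):
  ∅ × ∅ = {} (∅)
  {ν} × {s} = {(ν,s)}
  {ν} × {r, s} = {(ν,r), (ν,s)}
  {ν} × {s, t} = {(ν,s), (ν,t)}
  {ν, ξ} × {s} = {(ν,s), (ξ,s)}
  {μ, ν, ξ} × {s} = {(μ,s), (ν,s), (ξ,s)}
  {ν} × {r, s, t} = {(ν,r), (ν,s), (ν,t)}
  {ν, ξ} × {r, s} = {(ν,r), (ν,s), (ξ,r), (ξ,s)}
  {ν, ξ} × {s, t} = {(ν,s), (ν,t), (ξ,s), (ξ,t)}
  {μ, ν, ξ} × {r, s} = {(μ,r), (μ,s), (ν,r), (ν,s), (ξ,r), (ξ,s)}
  {μ, ν, ξ} × {s, t} = {(μ,s), (μ,t), (ν,s), (ν,t), (ξ,s), (ξ,t)}
  {ν, ξ} × {r, s, t} = {(ν,r), (ν,s), (ν,t), (ξ,r), (ξ,s), (ξ,t)}
  {μ, ν, ξ} × {r, s, t} = {(μ,r), (μ,s), (μ,t), (ν,r), (ν,s), (ν,t), (ξ,r), (ξ,s), (ξ,t)}
These 13 distinct sets form the basis B.
Close under arbitrary unions to get τ_{X×Y}; counting gives |τ_{X×Y}| = 30.


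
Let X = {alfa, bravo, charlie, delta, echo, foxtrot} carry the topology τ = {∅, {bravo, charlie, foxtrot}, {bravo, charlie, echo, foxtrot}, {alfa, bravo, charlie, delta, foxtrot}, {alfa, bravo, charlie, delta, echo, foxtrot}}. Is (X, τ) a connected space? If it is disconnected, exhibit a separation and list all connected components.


(X, τ) is connected.

Find clopen sets (U ∈ τ with X ∖ U ∈ τ):
  U = ∅, X ∖ U = {alfa, bravo, charlie, delta, echo, foxtrot} — both open, so U is clopen.
  U = {alfa, bravo, charlie, delta, echo, foxtrot}, X ∖ U = ∅ — both open, so U is clopen.
Only trivial clopens (∅ and X) exist, so (X, τ) is connected.
Compute connected components by grouping points that agree on all clopens:
  component: {alfa, bravo, charlie, delta, echo, foxtrot}


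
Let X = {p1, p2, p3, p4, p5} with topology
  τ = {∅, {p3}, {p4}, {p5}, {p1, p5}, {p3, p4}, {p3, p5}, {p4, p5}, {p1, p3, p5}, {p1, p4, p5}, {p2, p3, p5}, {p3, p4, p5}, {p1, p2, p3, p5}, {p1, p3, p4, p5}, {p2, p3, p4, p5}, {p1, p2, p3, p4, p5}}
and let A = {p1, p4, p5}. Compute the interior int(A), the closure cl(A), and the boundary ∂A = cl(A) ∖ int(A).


int(A) = {p1, p4, p5}, cl(A) = {p1, p2, p4, p5}, ∂A = {p2}.

Closed sets in (X, τ) are complements of opens:
  closed(X, τ) = {∅, {p1}, {p2}, {p4}, {p1, p2}, {p1, p4}, {p2, p3}, {p2, p4}, {p1, p2, p3}, {p1, p2, p4}, {p1, p2, p5}, {p2, p3, p4}, {p1, p2, p3, p4}, {p1, p2, p3, p5}, {p1, p2, p4, p5}, {p1, p2, p3, p4, p5}}.
int(A) = ⋃ {U ∈ τ : U ⊆ A}. Opens contained in A: ∅, {p4}, {p5}, {p1, p5}, {p4, p5}, {p1, p4, p5}.
Taking the union of these: int(A) = {p1, p4, p5}.
cl(A) = ⋂ {C closed : A ⊆ C}. Closed sets containing A: {p1, p2, p4, p5}, {p1, p2, p3, p4, p5}.
Intersecting these: cl(A) = {p1, p2, p4, p5}.
∂A = cl(A) ∖ int(A) = {p1, p2, p4, p5} ∖ {p1, p4, p5} = {p2}.


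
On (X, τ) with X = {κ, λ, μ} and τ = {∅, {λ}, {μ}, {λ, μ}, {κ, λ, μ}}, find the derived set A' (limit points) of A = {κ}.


A' = ∅

For each x ∈ X, list the open sets U ∈ τ with x ∈ U, then check whether U ∩ (A ∖ {x}) ≠ ∅ for every such U.
  x = κ: open {κ, λ, μ} ∋ x has {κ, λ, μ} ∩ (A ∖ {κ}) = ∅, so x is NOT a limit point.
  x = λ: open {λ} ∋ x has {λ} ∩ (A ∖ {λ}) = ∅, so x is NOT a limit point.
  x = μ: open {μ} ∋ x has {μ} ∩ (A ∖ {μ}) = ∅, so x is NOT a limit point.
Collecting: A' = ∅.


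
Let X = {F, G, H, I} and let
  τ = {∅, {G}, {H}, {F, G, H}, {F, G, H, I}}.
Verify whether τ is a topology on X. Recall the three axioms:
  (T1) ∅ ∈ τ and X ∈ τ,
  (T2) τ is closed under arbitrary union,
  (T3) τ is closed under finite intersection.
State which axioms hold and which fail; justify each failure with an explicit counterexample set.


τ is NOT a topology on X.

Axiom (T1): ∅ ∈ τ? Yes; X ∈ τ? Yes.
Axiom (T2/T3): check pairwise unions and intersections of members of τ.
Counterexample for (T2): {G} ∪ {H} = {G, H} ∉ τ. Therefore τ is NOT a topology.


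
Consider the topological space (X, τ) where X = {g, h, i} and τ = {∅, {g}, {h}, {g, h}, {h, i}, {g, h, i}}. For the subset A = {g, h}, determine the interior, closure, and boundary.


int(A) = {g, h}, cl(A) = {g, h, i}, ∂A = {i}.

Closed sets in (X, τ) are complements of opens:
  closed(X, τ) = {∅, {g}, {i}, {g, i}, {h, i}, {g, h, i}}.
int(A) = ⋃ {U ∈ τ : U ⊆ A}. Opens contained in A: ∅, {g}, {h}, {g, h}.
Taking the union of these: int(A) = {g, h}.
cl(A) = ⋂ {C closed : A ⊆ C}. Closed sets containing A: {g, h, i}.
Intersecting these: cl(A) = {g, h, i}.
∂A = cl(A) ∖ int(A) = {g, h, i} ∖ {g, h} = {i}.
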